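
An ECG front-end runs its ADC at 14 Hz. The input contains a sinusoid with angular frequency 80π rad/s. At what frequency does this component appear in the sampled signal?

ω = 80π rad/s → f = ω/(2π) = 40 Hz.
40 Hz mod fs = 12 Hz.
12 Hz > fs/2 = 7 Hz, folds to fs − 12 Hz = 2 Hz.

2 Hz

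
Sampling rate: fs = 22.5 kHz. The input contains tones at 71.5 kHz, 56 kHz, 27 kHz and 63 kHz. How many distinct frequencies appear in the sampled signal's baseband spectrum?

3

fs/2 = 11.25 kHz.
71.5 kHz mod fs = 4 kHz.
4 kHz ≤ fs/2 = 11.25 kHz, appears at 4 kHz.
56 kHz mod fs = 11 kHz.
11 kHz ≤ fs/2 = 11.25 kHz, appears at 11 kHz.
27 kHz mod fs = 4.5 kHz.
4.5 kHz ≤ fs/2 = 11.25 kHz, appears at 4.5 kHz.
63 kHz mod fs = 18 kHz.
18 kHz > fs/2 = 11.25 kHz, folds to fs − 18 kHz = 4.5 kHz.
Distinct values: {4 kHz, 4.5 kHz, 11 kHz} → 3.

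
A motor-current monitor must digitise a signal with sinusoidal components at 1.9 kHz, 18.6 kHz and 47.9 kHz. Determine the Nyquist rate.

Highest-frequency component: 47.9 kHz.
Nyquist rate = 2 × 47.9 kHz = 95.8 kHz.

95.8 kHz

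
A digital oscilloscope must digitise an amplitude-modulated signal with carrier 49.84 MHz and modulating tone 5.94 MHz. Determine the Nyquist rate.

AM sidebands sit at fc ± fm = 43.9 MHz and 55.78 MHz.
Highest-frequency component: 55.78 MHz.
Nyquist rate = 2 × 55.78 MHz = 111.56 MHz.

111.56 MHz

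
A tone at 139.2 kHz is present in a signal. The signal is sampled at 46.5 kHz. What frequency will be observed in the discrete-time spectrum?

139.2 kHz mod fs = 46.2 kHz.
46.2 kHz > fs/2 = 23.25 kHz, folds to fs − 46.2 kHz = 0.3 kHz.

0.3 kHz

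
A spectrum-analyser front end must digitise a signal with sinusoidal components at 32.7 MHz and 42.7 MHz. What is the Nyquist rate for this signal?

Highest-frequency component: 42.7 MHz.
Nyquist rate = 2 × 42.7 MHz = 85.4 MHz.

85.4 MHz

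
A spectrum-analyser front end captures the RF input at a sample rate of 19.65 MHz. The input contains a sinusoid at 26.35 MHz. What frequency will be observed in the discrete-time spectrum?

6.7 MHz

26.35 MHz mod fs = 6.7 MHz.
6.7 MHz ≤ fs/2 = 9.825 MHz, appears at 6.7 MHz.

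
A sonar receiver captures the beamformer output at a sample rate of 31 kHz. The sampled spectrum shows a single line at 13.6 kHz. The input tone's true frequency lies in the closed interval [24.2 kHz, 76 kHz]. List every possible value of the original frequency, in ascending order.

44.6 kHz, 48.4 kHz, 75.6 kHz

Frequencies that alias to 13.6 kHz are k·fs ± 13.6 kHz for integer k ≥ 0.
k=0: 13.6 kHz.
k=1: 17.4 kHz, 44.6 kHz.
k=2: 48.4 kHz, 75.6 kHz.
k=3: 79.4 kHz, 106.6 kHz.
Within [24.2 kHz, 76 kHz]: 44.6 kHz, 48.4 kHz, 75.6 kHz.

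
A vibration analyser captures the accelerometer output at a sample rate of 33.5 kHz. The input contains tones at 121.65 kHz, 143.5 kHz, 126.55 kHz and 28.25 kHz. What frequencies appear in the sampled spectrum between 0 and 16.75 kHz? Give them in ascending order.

5.25 kHz, 7.45 kHz, 9.5 kHz, 12.35 kHz

fs/2 = 16.75 kHz.
121.65 kHz mod fs = 21.15 kHz.
21.15 kHz > fs/2 = 16.75 kHz, folds to fs − 21.15 kHz = 12.35 kHz.
143.5 kHz mod fs = 9.5 kHz.
9.5 kHz ≤ fs/2 = 16.75 kHz, appears at 9.5 kHz.
126.55 kHz mod fs = 26.05 kHz.
26.05 kHz > fs/2 = 16.75 kHz, folds to fs − 26.05 kHz = 7.45 kHz.
28.25 kHz > fs/2 = 16.75 kHz, folds to fs − 28.25 kHz = 5.25 kHz.
Distinct values: {5.25 kHz, 7.45 kHz, 9.5 kHz, 12.35 kHz}.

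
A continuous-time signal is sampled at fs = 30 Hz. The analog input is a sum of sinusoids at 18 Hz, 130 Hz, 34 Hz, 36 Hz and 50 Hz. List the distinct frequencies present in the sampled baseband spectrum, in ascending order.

4 Hz, 6 Hz, 10 Hz, 12 Hz

fs/2 = 15 Hz.
18 Hz > fs/2 = 15 Hz, folds to fs − 18 Hz = 12 Hz.
130 Hz mod fs = 10 Hz.
10 Hz ≤ fs/2 = 15 Hz, appears at 10 Hz.
34 Hz mod fs = 4 Hz.
4 Hz ≤ fs/2 = 15 Hz, appears at 4 Hz.
36 Hz mod fs = 6 Hz.
6 Hz ≤ fs/2 = 15 Hz, appears at 6 Hz.
50 Hz mod fs = 20 Hz.
20 Hz > fs/2 = 15 Hz, folds to fs − 20 Hz = 10 Hz.
Distinct values: {4 Hz, 6 Hz, 10 Hz, 12 Hz}.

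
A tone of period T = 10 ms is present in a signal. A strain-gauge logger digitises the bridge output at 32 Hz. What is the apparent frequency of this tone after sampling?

4 Hz

T = 10 ms → f = 1/T = 100 Hz.
100 Hz mod fs = 4 Hz.
4 Hz ≤ fs/2 = 16 Hz, appears at 4 Hz.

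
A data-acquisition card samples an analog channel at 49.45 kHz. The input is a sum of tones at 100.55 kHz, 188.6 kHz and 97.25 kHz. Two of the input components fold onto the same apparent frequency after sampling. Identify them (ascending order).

fs/2 = 24.725 kHz.
100.55 kHz mod fs = 1.65 kHz.
1.65 kHz ≤ fs/2 = 24.725 kHz, appears at 1.65 kHz.
188.6 kHz mod fs = 40.25 kHz.
40.25 kHz > fs/2 = 24.725 kHz, folds to fs − 40.25 kHz = 9.2 kHz.
97.25 kHz mod fs = 47.8 kHz.
47.8 kHz > fs/2 = 24.725 kHz, folds to fs − 47.8 kHz = 1.65 kHz.
97.25 kHz and 100.55 kHz both map to 1.65 kHz.

97.25 kHz, 100.55 kHz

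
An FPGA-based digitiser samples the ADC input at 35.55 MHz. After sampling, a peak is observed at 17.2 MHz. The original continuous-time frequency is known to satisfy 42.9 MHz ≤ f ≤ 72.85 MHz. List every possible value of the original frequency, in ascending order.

Frequencies that alias to 17.2 MHz are k·fs ± 17.2 MHz for integer k ≥ 0.
k=0: 17.2 MHz.
k=1: 18.35 MHz, 52.75 MHz.
k=2: 53.9 MHz, 88.3 MHz.
k=3: 89.45 MHz, 123.85 MHz.
Within [42.9 MHz, 72.85 MHz]: 52.75 MHz, 53.9 MHz.

52.75 MHz, 53.9 MHz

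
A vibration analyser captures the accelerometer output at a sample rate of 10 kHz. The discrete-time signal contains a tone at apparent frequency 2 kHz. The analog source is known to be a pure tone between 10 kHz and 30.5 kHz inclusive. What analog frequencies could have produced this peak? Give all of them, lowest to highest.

12 kHz, 18 kHz, 22 kHz, 28 kHz

Frequencies that alias to 2 kHz are k·fs ± 2 kHz for integer k ≥ 0.
k=0: 2 kHz.
k=1: 8 kHz, 12 kHz.
k=2: 18 kHz, 22 kHz.
k=3: 28 kHz, 32 kHz.
k=4: 38 kHz, 42 kHz.
Within [10 kHz, 30.5 kHz]: 12 kHz, 18 kHz, 22 kHz, 28 kHz.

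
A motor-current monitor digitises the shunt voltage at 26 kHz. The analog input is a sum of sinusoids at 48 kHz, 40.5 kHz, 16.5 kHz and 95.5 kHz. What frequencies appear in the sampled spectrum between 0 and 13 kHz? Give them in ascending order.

fs/2 = 13 kHz.
48 kHz mod fs = 22 kHz.
22 kHz > fs/2 = 13 kHz, folds to fs − 22 kHz = 4 kHz.
40.5 kHz mod fs = 14.5 kHz.
14.5 kHz > fs/2 = 13 kHz, folds to fs − 14.5 kHz = 11.5 kHz.
16.5 kHz > fs/2 = 13 kHz, folds to fs − 16.5 kHz = 9.5 kHz.
95.5 kHz mod fs = 17.5 kHz.
17.5 kHz > fs/2 = 13 kHz, folds to fs − 17.5 kHz = 8.5 kHz.
Distinct values: {4 kHz, 8.5 kHz, 9.5 kHz, 11.5 kHz}.

4 kHz, 8.5 kHz, 9.5 kHz, 11.5 kHz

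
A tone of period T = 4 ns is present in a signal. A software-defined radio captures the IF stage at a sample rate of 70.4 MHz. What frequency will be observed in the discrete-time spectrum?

31.6 MHz

T = 4 ns → f = 1/T = 250 MHz.
250 MHz mod fs = 38.8 MHz.
38.8 MHz > fs/2 = 35.2 MHz, folds to fs − 38.8 MHz = 31.6 MHz.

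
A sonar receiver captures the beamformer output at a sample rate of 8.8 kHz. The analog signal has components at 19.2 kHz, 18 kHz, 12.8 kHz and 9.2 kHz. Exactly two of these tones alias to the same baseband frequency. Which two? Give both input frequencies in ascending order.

9.2 kHz, 18 kHz

fs/2 = 4.4 kHz.
19.2 kHz mod fs = 1.6 kHz.
1.6 kHz ≤ fs/2 = 4.4 kHz, appears at 1.6 kHz.
18 kHz mod fs = 0.4 kHz.
0.4 kHz ≤ fs/2 = 4.4 kHz, appears at 0.4 kHz.
12.8 kHz mod fs = 4 kHz.
4 kHz ≤ fs/2 = 4.4 kHz, appears at 4 kHz.
9.2 kHz mod fs = 0.4 kHz.
0.4 kHz ≤ fs/2 = 4.4 kHz, appears at 0.4 kHz.
9.2 kHz and 18 kHz both map to 0.4 kHz.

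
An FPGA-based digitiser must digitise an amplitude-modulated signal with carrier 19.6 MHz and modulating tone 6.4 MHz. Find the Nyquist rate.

AM sidebands sit at fc ± fm = 13.2 MHz and 26 MHz.
Highest-frequency component: 26 MHz.
Nyquist rate = 2 × 26 MHz = 52 MHz.

52 MHz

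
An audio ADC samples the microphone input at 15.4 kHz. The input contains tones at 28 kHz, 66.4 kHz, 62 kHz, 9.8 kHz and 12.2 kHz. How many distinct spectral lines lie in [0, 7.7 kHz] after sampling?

5

fs/2 = 7.7 kHz.
28 kHz mod fs = 12.6 kHz.
12.6 kHz > fs/2 = 7.7 kHz, folds to fs − 12.6 kHz = 2.8 kHz.
66.4 kHz mod fs = 4.8 kHz.
4.8 kHz ≤ fs/2 = 7.7 kHz, appears at 4.8 kHz.
62 kHz mod fs = 0.4 kHz.
0.4 kHz ≤ fs/2 = 7.7 kHz, appears at 0.4 kHz.
9.8 kHz > fs/2 = 7.7 kHz, folds to fs − 9.8 kHz = 5.6 kHz.
12.2 kHz > fs/2 = 7.7 kHz, folds to fs − 12.2 kHz = 3.2 kHz.
Distinct values: {0.4 kHz, 2.8 kHz, 3.2 kHz, 4.8 kHz, 5.6 kHz} → 5.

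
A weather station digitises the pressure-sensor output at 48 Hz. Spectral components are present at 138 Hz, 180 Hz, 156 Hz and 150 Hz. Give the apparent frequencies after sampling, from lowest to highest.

fs/2 = 24 Hz.
138 Hz mod fs = 42 Hz.
42 Hz > fs/2 = 24 Hz, folds to fs − 42 Hz = 6 Hz.
180 Hz mod fs = 36 Hz.
36 Hz > fs/2 = 24 Hz, folds to fs − 36 Hz = 12 Hz.
156 Hz mod fs = 12 Hz.
12 Hz ≤ fs/2 = 24 Hz, appears at 12 Hz.
150 Hz mod fs = 6 Hz.
6 Hz ≤ fs/2 = 24 Hz, appears at 6 Hz.
Distinct values: {6 Hz, 12 Hz}.

6 Hz, 12 Hz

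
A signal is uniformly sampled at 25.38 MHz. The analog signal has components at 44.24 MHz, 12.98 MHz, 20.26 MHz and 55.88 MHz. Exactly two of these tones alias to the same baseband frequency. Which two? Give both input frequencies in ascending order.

fs/2 = 12.69 MHz.
44.24 MHz mod fs = 18.86 MHz.
18.86 MHz > fs/2 = 12.69 MHz, folds to fs − 18.86 MHz = 6.52 MHz.
12.98 MHz > fs/2 = 12.69 MHz, folds to fs − 12.98 MHz = 12.4 MHz.
20.26 MHz > fs/2 = 12.69 MHz, folds to fs − 20.26 MHz = 5.12 MHz.
55.88 MHz mod fs = 5.12 MHz.
5.12 MHz ≤ fs/2 = 12.69 MHz, appears at 5.12 MHz.
20.26 MHz and 55.88 MHz both map to 5.12 MHz.

20.26 MHz, 55.88 MHz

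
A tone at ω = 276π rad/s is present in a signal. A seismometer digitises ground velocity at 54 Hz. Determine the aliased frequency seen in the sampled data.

ω = 276π rad/s → f = ω/(2π) = 138 Hz.
138 Hz mod fs = 30 Hz.
30 Hz > fs/2 = 27 Hz, folds to fs − 30 Hz = 24 Hz.

24 Hz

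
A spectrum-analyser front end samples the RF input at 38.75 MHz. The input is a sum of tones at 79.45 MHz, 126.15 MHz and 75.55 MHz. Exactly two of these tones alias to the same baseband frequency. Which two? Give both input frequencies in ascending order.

fs/2 = 19.375 MHz.
79.45 MHz mod fs = 1.95 MHz.
1.95 MHz ≤ fs/2 = 19.375 MHz, appears at 1.95 MHz.
126.15 MHz mod fs = 9.9 MHz.
9.9 MHz ≤ fs/2 = 19.375 MHz, appears at 9.9 MHz.
75.55 MHz mod fs = 36.8 MHz.
36.8 MHz > fs/2 = 19.375 MHz, folds to fs − 36.8 MHz = 1.95 MHz.
75.55 MHz and 79.45 MHz both map to 1.95 MHz.

75.55 MHz, 79.45 MHz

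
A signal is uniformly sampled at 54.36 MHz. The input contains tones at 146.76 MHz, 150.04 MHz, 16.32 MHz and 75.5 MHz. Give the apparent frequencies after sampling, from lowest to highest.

13.04 MHz, 16.32 MHz, 21.14 MHz

fs/2 = 27.18 MHz.
146.76 MHz mod fs = 38.04 MHz.
38.04 MHz > fs/2 = 27.18 MHz, folds to fs − 38.04 MHz = 16.32 MHz.
150.04 MHz mod fs = 41.32 MHz.
41.32 MHz > fs/2 = 27.18 MHz, folds to fs − 41.32 MHz = 13.04 MHz.
16.32 MHz ≤ fs/2 = 27.18 MHz, passes unchanged.
75.5 MHz mod fs = 21.14 MHz.
21.14 MHz ≤ fs/2 = 27.18 MHz, appears at 21.14 MHz.
Distinct values: {13.04 MHz, 16.32 MHz, 21.14 MHz}.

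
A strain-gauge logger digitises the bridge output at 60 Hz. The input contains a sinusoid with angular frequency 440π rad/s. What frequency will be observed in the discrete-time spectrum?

ω = 440π rad/s → f = ω/(2π) = 220 Hz.
220 Hz mod fs = 40 Hz.
40 Hz > fs/2 = 30 Hz, folds to fs − 40 Hz = 20 Hz.

20 Hz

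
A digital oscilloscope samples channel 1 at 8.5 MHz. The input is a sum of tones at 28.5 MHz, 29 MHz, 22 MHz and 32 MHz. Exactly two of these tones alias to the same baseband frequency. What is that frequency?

3.5 MHz

fs/2 = 4.25 MHz.
28.5 MHz mod fs = 3 MHz.
3 MHz ≤ fs/2 = 4.25 MHz, appears at 3 MHz.
29 MHz mod fs = 3.5 MHz.
3.5 MHz ≤ fs/2 = 4.25 MHz, appears at 3.5 MHz.
22 MHz mod fs = 5 MHz.
5 MHz > fs/2 = 4.25 MHz, folds to fs − 5 MHz = 3.5 MHz.
32 MHz mod fs = 6.5 MHz.
6.5 MHz > fs/2 = 4.25 MHz, folds to fs − 6.5 MHz = 2 MHz.
22 MHz and 29 MHz both map to 3.5 MHz.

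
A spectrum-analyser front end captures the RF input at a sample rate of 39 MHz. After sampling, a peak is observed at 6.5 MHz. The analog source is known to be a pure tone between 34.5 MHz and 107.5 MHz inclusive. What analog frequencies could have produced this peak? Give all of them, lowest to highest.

Frequencies that alias to 6.5 MHz are k·fs ± 6.5 MHz for integer k ≥ 0.
k=0: 6.5 MHz.
k=1: 32.5 MHz, 45.5 MHz.
k=2: 71.5 MHz, 84.5 MHz.
k=3: 110.5 MHz, 123.5 MHz.
Within [34.5 MHz, 107.5 MHz]: 45.5 MHz, 71.5 MHz, 84.5 MHz.

45.5 MHz, 71.5 MHz, 84.5 MHz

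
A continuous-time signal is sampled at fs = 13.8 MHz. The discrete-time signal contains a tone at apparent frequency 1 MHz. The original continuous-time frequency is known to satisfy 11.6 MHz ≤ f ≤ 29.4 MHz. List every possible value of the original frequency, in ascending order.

Frequencies that alias to 1 MHz are k·fs ± 1 MHz for integer k ≥ 0.
k=0: 1 MHz.
k=1: 12.8 MHz, 14.8 MHz.
k=2: 26.6 MHz, 28.6 MHz.
k=3: 40.4 MHz, 42.4 MHz.
Within [11.6 MHz, 29.4 MHz]: 12.8 MHz, 14.8 MHz, 26.6 MHz, 28.6 MHz.

12.8 MHz, 14.8 MHz, 26.6 MHz, 28.6 MHz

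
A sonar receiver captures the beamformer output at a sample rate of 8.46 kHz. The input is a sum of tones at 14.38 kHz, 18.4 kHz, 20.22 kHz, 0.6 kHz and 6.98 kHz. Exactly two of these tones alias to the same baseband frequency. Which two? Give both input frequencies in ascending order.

fs/2 = 4.23 kHz.
14.38 kHz mod fs = 5.92 kHz.
5.92 kHz > fs/2 = 4.23 kHz, folds to fs − 5.92 kHz = 2.54 kHz.
18.4 kHz mod fs = 1.48 kHz.
1.48 kHz ≤ fs/2 = 4.23 kHz, appears at 1.48 kHz.
20.22 kHz mod fs = 3.3 kHz.
3.3 kHz ≤ fs/2 = 4.23 kHz, appears at 3.3 kHz.
0.6 kHz ≤ fs/2 = 4.23 kHz, passes unchanged.
6.98 kHz > fs/2 = 4.23 kHz, folds to fs − 6.98 kHz = 1.48 kHz.
6.98 kHz and 18.4 kHz both map to 1.48 kHz.

6.98 kHz, 18.4 kHz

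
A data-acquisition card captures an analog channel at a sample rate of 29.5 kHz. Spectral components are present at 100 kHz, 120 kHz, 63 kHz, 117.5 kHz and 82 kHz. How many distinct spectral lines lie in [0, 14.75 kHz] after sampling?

fs/2 = 14.75 kHz.
100 kHz mod fs = 11.5 kHz.
11.5 kHz ≤ fs/2 = 14.75 kHz, appears at 11.5 kHz.
120 kHz mod fs = 2 kHz.
2 kHz ≤ fs/2 = 14.75 kHz, appears at 2 kHz.
63 kHz mod fs = 4 kHz.
4 kHz ≤ fs/2 = 14.75 kHz, appears at 4 kHz.
117.5 kHz mod fs = 29 kHz.
29 kHz > fs/2 = 14.75 kHz, folds to fs − 29 kHz = 0.5 kHz.
82 kHz mod fs = 23 kHz.
23 kHz > fs/2 = 14.75 kHz, folds to fs − 23 kHz = 6.5 kHz.
Distinct values: {0.5 kHz, 2 kHz, 4 kHz, 6.5 kHz, 11.5 kHz} → 5.

5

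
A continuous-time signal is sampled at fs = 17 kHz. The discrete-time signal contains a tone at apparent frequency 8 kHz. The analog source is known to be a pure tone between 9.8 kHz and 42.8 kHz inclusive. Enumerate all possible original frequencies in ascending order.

Frequencies that alias to 8 kHz are k·fs ± 8 kHz for integer k ≥ 0.
k=0: 8 kHz.
k=1: 9 kHz, 25 kHz.
k=2: 26 kHz, 42 kHz.
k=3: 43 kHz, 59 kHz.
Within [9.8 kHz, 42.8 kHz]: 25 kHz, 26 kHz, 42 kHz.

25 kHz, 26 kHz, 42 kHz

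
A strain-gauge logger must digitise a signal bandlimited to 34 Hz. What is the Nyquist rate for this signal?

Nyquist rate = 2 × 34 Hz = 68 Hz.

68 Hz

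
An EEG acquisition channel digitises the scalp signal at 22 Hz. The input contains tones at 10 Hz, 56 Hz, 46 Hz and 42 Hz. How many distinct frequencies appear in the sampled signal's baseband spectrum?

2

fs/2 = 11 Hz.
10 Hz ≤ fs/2 = 11 Hz, passes unchanged.
56 Hz mod fs = 12 Hz.
12 Hz > fs/2 = 11 Hz, folds to fs − 12 Hz = 10 Hz.
46 Hz mod fs = 2 Hz.
2 Hz ≤ fs/2 = 11 Hz, appears at 2 Hz.
42 Hz mod fs = 20 Hz.
20 Hz > fs/2 = 11 Hz, folds to fs − 20 Hz = 2 Hz.
Distinct values: {2 Hz, 10 Hz} → 2.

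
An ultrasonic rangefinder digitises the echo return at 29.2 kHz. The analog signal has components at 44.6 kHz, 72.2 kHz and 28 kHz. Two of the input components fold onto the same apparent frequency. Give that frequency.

13.8 kHz

fs/2 = 14.6 kHz.
44.6 kHz mod fs = 15.4 kHz.
15.4 kHz > fs/2 = 14.6 kHz, folds to fs − 15.4 kHz = 13.8 kHz.
72.2 kHz mod fs = 13.8 kHz.
13.8 kHz ≤ fs/2 = 14.6 kHz, appears at 13.8 kHz.
28 kHz > fs/2 = 14.6 kHz, folds to fs − 28 kHz = 1.2 kHz.
44.6 kHz and 72.2 kHz both map to 13.8 kHz.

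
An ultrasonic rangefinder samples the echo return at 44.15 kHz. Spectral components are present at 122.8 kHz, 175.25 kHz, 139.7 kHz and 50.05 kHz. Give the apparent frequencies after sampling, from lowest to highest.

fs/2 = 22.075 kHz.
122.8 kHz mod fs = 34.5 kHz.
34.5 kHz > fs/2 = 22.075 kHz, folds to fs − 34.5 kHz = 9.65 kHz.
175.25 kHz mod fs = 42.8 kHz.
42.8 kHz > fs/2 = 22.075 kHz, folds to fs − 42.8 kHz = 1.35 kHz.
139.7 kHz mod fs = 7.25 kHz.
7.25 kHz ≤ fs/2 = 22.075 kHz, appears at 7.25 kHz.
50.05 kHz mod fs = 5.9 kHz.
5.9 kHz ≤ fs/2 = 22.075 kHz, appears at 5.9 kHz.
Distinct values: {1.35 kHz, 5.9 kHz, 7.25 kHz, 9.65 kHz}.

1.35 kHz, 5.9 kHz, 7.25 kHz, 9.65 kHz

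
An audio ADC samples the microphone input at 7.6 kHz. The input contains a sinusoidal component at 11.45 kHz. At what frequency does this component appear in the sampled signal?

3.75 kHz

11.45 kHz mod fs = 3.85 kHz.
3.85 kHz > fs/2 = 3.8 kHz, folds to fs − 3.85 kHz = 3.75 kHz.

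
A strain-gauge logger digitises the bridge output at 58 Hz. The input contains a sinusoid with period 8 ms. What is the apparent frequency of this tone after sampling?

T = 8 ms → f = 1/T = 125 Hz.
125 Hz mod fs = 9 Hz.
9 Hz ≤ fs/2 = 29 Hz, appears at 9 Hz.

9 Hz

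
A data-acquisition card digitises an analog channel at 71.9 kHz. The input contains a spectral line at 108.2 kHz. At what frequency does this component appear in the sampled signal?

108.2 kHz mod fs = 36.3 kHz.
36.3 kHz > fs/2 = 35.95 kHz, folds to fs − 36.3 kHz = 35.6 kHz.

35.6 kHz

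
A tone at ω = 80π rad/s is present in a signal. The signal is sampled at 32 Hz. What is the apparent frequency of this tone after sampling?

ω = 80π rad/s → f = ω/(2π) = 40 Hz.
40 Hz mod fs = 8 Hz.
8 Hz ≤ fs/2 = 16 Hz, appears at 8 Hz.

8 Hz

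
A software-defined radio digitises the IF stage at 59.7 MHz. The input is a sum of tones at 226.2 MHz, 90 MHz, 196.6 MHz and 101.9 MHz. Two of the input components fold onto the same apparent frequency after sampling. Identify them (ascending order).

fs/2 = 29.85 MHz.
226.2 MHz mod fs = 47.1 MHz.
47.1 MHz > fs/2 = 29.85 MHz, folds to fs − 47.1 MHz = 12.6 MHz.
90 MHz mod fs = 30.3 MHz.
30.3 MHz > fs/2 = 29.85 MHz, folds to fs − 30.3 MHz = 29.4 MHz.
196.6 MHz mod fs = 17.5 MHz.
17.5 MHz ≤ fs/2 = 29.85 MHz, appears at 17.5 MHz.
101.9 MHz mod fs = 42.2 MHz.
42.2 MHz > fs/2 = 29.85 MHz, folds to fs − 42.2 MHz = 17.5 MHz.
101.9 MHz and 196.6 MHz both map to 17.5 MHz.

101.9 MHz, 196.6 MHz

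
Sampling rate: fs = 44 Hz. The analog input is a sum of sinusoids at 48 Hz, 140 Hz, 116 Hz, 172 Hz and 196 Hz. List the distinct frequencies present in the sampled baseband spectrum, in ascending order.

4 Hz, 8 Hz, 16 Hz, 20 Hz

fs/2 = 22 Hz.
48 Hz mod fs = 4 Hz.
4 Hz ≤ fs/2 = 22 Hz, appears at 4 Hz.
140 Hz mod fs = 8 Hz.
8 Hz ≤ fs/2 = 22 Hz, appears at 8 Hz.
116 Hz mod fs = 28 Hz.
28 Hz > fs/2 = 22 Hz, folds to fs − 28 Hz = 16 Hz.
172 Hz mod fs = 40 Hz.
40 Hz > fs/2 = 22 Hz, folds to fs − 40 Hz = 4 Hz.
196 Hz mod fs = 20 Hz.
20 Hz ≤ fs/2 = 22 Hz, appears at 20 Hz.
Distinct values: {4 Hz, 8 Hz, 16 Hz, 20 Hz}.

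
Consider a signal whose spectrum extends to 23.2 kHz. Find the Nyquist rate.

46.4 kHz

Nyquist rate = 2 × 23.2 kHz = 46.4 kHz.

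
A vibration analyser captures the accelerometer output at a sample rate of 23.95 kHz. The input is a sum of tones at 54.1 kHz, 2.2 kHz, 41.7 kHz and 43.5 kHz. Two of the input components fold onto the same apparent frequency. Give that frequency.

fs/2 = 11.975 kHz.
54.1 kHz mod fs = 6.2 kHz.
6.2 kHz ≤ fs/2 = 11.975 kHz, appears at 6.2 kHz.
2.2 kHz ≤ fs/2 = 11.975 kHz, passes unchanged.
41.7 kHz mod fs = 17.75 kHz.
17.75 kHz > fs/2 = 11.975 kHz, folds to fs − 17.75 kHz = 6.2 kHz.
43.5 kHz mod fs = 19.55 kHz.
19.55 kHz > fs/2 = 11.975 kHz, folds to fs − 19.55 kHz = 4.4 kHz.
41.7 kHz and 54.1 kHz both map to 6.2 kHz.

6.2 kHz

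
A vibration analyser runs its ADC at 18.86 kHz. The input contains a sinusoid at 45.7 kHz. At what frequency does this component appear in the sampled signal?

7.98 kHz

45.7 kHz mod fs = 7.98 kHz.
7.98 kHz ≤ fs/2 = 9.43 kHz, appears at 7.98 kHz.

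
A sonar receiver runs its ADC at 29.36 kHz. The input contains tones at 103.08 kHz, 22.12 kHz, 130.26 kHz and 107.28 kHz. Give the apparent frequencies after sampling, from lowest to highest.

fs/2 = 14.68 kHz.
103.08 kHz mod fs = 15 kHz.
15 kHz > fs/2 = 14.68 kHz, folds to fs − 15 kHz = 14.36 kHz.
22.12 kHz > fs/2 = 14.68 kHz, folds to fs − 22.12 kHz = 7.24 kHz.
130.26 kHz mod fs = 12.82 kHz.
12.82 kHz ≤ fs/2 = 14.68 kHz, appears at 12.82 kHz.
107.28 kHz mod fs = 19.2 kHz.
19.2 kHz > fs/2 = 14.68 kHz, folds to fs − 19.2 kHz = 10.16 kHz.
Distinct values: {7.24 kHz, 10.16 kHz, 12.82 kHz, 14.36 kHz}.

7.24 kHz, 10.16 kHz, 12.82 kHz, 14.36 kHz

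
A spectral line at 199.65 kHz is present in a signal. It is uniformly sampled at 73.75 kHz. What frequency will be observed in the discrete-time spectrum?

21.6 kHz

199.65 kHz mod fs = 52.15 kHz.
52.15 kHz > fs/2 = 36.875 kHz, folds to fs − 52.15 kHz = 21.6 kHz.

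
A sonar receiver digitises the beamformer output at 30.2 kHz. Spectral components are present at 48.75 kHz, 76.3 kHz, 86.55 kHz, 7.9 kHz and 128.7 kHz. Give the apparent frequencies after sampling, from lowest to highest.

4.05 kHz, 7.9 kHz, 11.65 kHz, 14.3 kHz

fs/2 = 15.1 kHz.
48.75 kHz mod fs = 18.55 kHz.
18.55 kHz > fs/2 = 15.1 kHz, folds to fs − 18.55 kHz = 11.65 kHz.
76.3 kHz mod fs = 15.9 kHz.
15.9 kHz > fs/2 = 15.1 kHz, folds to fs − 15.9 kHz = 14.3 kHz.
86.55 kHz mod fs = 26.15 kHz.
26.15 kHz > fs/2 = 15.1 kHz, folds to fs − 26.15 kHz = 4.05 kHz.
7.9 kHz ≤ fs/2 = 15.1 kHz, passes unchanged.
128.7 kHz mod fs = 7.9 kHz.
7.9 kHz ≤ fs/2 = 15.1 kHz, appears at 7.9 kHz.
Distinct values: {4.05 kHz, 7.9 kHz, 11.65 kHz, 14.3 kHz}.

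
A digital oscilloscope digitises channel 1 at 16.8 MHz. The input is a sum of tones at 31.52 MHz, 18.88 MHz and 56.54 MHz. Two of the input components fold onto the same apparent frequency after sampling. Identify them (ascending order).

fs/2 = 8.4 MHz.
31.52 MHz mod fs = 14.72 MHz.
14.72 MHz > fs/2 = 8.4 MHz, folds to fs − 14.72 MHz = 2.08 MHz.
18.88 MHz mod fs = 2.08 MHz.
2.08 MHz ≤ fs/2 = 8.4 MHz, appears at 2.08 MHz.
56.54 MHz mod fs = 6.14 MHz.
6.14 MHz ≤ fs/2 = 8.4 MHz, appears at 6.14 MHz.
18.88 MHz and 31.52 MHz both map to 2.08 MHz.

18.88 MHz, 31.52 MHz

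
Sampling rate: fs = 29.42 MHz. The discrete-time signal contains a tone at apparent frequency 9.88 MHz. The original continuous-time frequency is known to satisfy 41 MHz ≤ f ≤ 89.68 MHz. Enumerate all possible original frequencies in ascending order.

48.96 MHz, 68.72 MHz, 78.38 MHz

Frequencies that alias to 9.88 MHz are k·fs ± 9.88 MHz for integer k ≥ 0.
k=0: 9.88 MHz.
k=1: 19.54 MHz, 39.3 MHz.
k=2: 48.96 MHz, 68.72 MHz.
k=3: 78.38 MHz, 98.14 MHz.
k=4: 107.8 MHz, 127.56 MHz.
Within [41 MHz, 89.68 MHz]: 48.96 MHz, 68.72 MHz, 78.38 MHz.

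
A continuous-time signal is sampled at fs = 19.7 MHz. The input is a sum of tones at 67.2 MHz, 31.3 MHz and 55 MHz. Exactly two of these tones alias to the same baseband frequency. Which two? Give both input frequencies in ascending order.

fs/2 = 9.85 MHz.
67.2 MHz mod fs = 8.1 MHz.
8.1 MHz ≤ fs/2 = 9.85 MHz, appears at 8.1 MHz.
31.3 MHz mod fs = 11.6 MHz.
11.6 MHz > fs/2 = 9.85 MHz, folds to fs − 11.6 MHz = 8.1 MHz.
55 MHz mod fs = 15.6 MHz.
15.6 MHz > fs/2 = 9.85 MHz, folds to fs − 15.6 MHz = 4.1 MHz.
31.3 MHz and 67.2 MHz both map to 8.1 MHz.

31.3 MHz, 67.2 MHz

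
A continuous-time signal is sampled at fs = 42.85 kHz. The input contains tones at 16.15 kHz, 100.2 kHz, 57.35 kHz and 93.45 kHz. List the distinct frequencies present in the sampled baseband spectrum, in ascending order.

fs/2 = 21.425 kHz.
16.15 kHz ≤ fs/2 = 21.425 kHz, passes unchanged.
100.2 kHz mod fs = 14.5 kHz.
14.5 kHz ≤ fs/2 = 21.425 kHz, appears at 14.5 kHz.
57.35 kHz mod fs = 14.5 kHz.
14.5 kHz ≤ fs/2 = 21.425 kHz, appears at 14.5 kHz.
93.45 kHz mod fs = 7.75 kHz.
7.75 kHz ≤ fs/2 = 21.425 kHz, appears at 7.75 kHz.
Distinct values: {7.75 kHz, 14.5 kHz, 16.15 kHz}.

7.75 kHz, 14.5 kHz, 16.15 kHz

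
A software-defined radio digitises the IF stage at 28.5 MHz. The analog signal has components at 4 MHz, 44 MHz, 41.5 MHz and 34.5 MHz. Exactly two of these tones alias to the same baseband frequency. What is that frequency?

fs/2 = 14.25 MHz.
4 MHz ≤ fs/2 = 14.25 MHz, passes unchanged.
44 MHz mod fs = 15.5 MHz.
15.5 MHz > fs/2 = 14.25 MHz, folds to fs − 15.5 MHz = 13 MHz.
41.5 MHz mod fs = 13 MHz.
13 MHz ≤ fs/2 = 14.25 MHz, appears at 13 MHz.
34.5 MHz mod fs = 6 MHz.
6 MHz ≤ fs/2 = 14.25 MHz, appears at 6 MHz.
41.5 MHz and 44 MHz both map to 13 MHz.

13 MHz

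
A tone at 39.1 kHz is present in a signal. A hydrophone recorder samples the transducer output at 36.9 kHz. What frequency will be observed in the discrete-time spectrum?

39.1 kHz mod fs = 2.2 kHz.
2.2 kHz ≤ fs/2 = 18.45 kHz, appears at 2.2 kHz.

2.2 kHz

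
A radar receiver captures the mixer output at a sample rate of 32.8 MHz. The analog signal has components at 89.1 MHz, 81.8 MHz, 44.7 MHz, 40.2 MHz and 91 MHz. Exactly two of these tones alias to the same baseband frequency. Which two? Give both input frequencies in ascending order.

40.2 MHz, 91 MHz

fs/2 = 16.4 MHz.
89.1 MHz mod fs = 23.5 MHz.
23.5 MHz > fs/2 = 16.4 MHz, folds to fs − 23.5 MHz = 9.3 MHz.
81.8 MHz mod fs = 16.2 MHz.
16.2 MHz ≤ fs/2 = 16.4 MHz, appears at 16.2 MHz.
44.7 MHz mod fs = 11.9 MHz.
11.9 MHz ≤ fs/2 = 16.4 MHz, appears at 11.9 MHz.
40.2 MHz mod fs = 7.4 MHz.
7.4 MHz ≤ fs/2 = 16.4 MHz, appears at 7.4 MHz.
91 MHz mod fs = 25.4 MHz.
25.4 MHz > fs/2 = 16.4 MHz, folds to fs − 25.4 MHz = 7.4 MHz.
40.2 MHz and 91 MHz both map to 7.4 MHz.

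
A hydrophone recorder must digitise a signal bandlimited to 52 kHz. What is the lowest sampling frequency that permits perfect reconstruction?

Nyquist rate = 2 × 52 kHz = 104 kHz.

104 kHz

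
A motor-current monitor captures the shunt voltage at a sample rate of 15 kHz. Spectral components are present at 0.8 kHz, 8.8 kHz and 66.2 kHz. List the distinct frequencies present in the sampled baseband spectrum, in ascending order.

fs/2 = 7.5 kHz.
0.8 kHz ≤ fs/2 = 7.5 kHz, passes unchanged.
8.8 kHz > fs/2 = 7.5 kHz, folds to fs − 8.8 kHz = 6.2 kHz.
66.2 kHz mod fs = 6.2 kHz.
6.2 kHz ≤ fs/2 = 7.5 kHz, appears at 6.2 kHz.
Distinct values: {0.8 kHz, 6.2 kHz}.

0.8 kHz, 6.2 kHz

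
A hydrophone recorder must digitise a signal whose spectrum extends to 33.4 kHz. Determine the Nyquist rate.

Nyquist rate = 2 × 33.4 kHz = 66.8 kHz.

66.8 kHz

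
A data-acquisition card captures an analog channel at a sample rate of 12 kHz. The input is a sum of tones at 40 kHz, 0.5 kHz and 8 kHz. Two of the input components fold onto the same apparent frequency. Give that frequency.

fs/2 = 6 kHz.
40 kHz mod fs = 4 kHz.
4 kHz ≤ fs/2 = 6 kHz, appears at 4 kHz.
0.5 kHz ≤ fs/2 = 6 kHz, passes unchanged.
8 kHz > fs/2 = 6 kHz, folds to fs − 8 kHz = 4 kHz.
8 kHz and 40 kHz both map to 4 kHz.

4 kHz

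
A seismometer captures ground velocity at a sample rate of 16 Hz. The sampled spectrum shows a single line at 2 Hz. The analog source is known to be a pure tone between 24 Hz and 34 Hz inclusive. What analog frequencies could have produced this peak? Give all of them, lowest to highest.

Frequencies that alias to 2 Hz are k·fs ± 2 Hz for integer k ≥ 0.
k=0: 2 Hz.
k=1: 14 Hz, 18 Hz.
k=2: 30 Hz, 34 Hz.
k=3: 46 Hz, 50 Hz.
Within [24 Hz, 34 Hz]: 30 Hz, 34 Hz.

30 Hz, 34 Hz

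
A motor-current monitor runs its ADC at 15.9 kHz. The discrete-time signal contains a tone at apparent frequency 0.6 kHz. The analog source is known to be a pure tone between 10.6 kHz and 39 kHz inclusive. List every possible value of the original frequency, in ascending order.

Frequencies that alias to 0.6 kHz are k·fs ± 0.6 kHz for integer k ≥ 0.
k=0: 0.6 kHz.
k=1: 15.3 kHz, 16.5 kHz.
k=2: 31.2 kHz, 32.4 kHz.
k=3: 47.1 kHz, 48.3 kHz.
Within [10.6 kHz, 39 kHz]: 15.3 kHz, 16.5 kHz, 31.2 kHz, 32.4 kHz.

15.3 kHz, 16.5 kHz, 31.2 kHz, 32.4 kHz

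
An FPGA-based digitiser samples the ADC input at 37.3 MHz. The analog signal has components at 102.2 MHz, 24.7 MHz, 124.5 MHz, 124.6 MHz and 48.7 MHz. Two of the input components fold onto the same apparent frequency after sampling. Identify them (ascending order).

fs/2 = 18.65 MHz.
102.2 MHz mod fs = 27.6 MHz.
27.6 MHz > fs/2 = 18.65 MHz, folds to fs − 27.6 MHz = 9.7 MHz.
24.7 MHz > fs/2 = 18.65 MHz, folds to fs − 24.7 MHz = 12.6 MHz.
124.5 MHz mod fs = 12.6 MHz.
12.6 MHz ≤ fs/2 = 18.65 MHz, appears at 12.6 MHz.
124.6 MHz mod fs = 12.7 MHz.
12.7 MHz ≤ fs/2 = 18.65 MHz, appears at 12.7 MHz.
48.7 MHz mod fs = 11.4 MHz.
11.4 MHz ≤ fs/2 = 18.65 MHz, appears at 11.4 MHz.
24.7 MHz and 124.5 MHz both map to 12.6 MHz.

24.7 MHz, 124.5 MHz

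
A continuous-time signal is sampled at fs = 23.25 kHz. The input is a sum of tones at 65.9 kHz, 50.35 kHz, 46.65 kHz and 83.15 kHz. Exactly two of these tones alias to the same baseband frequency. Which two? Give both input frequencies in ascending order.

fs/2 = 11.625 kHz.
65.9 kHz mod fs = 19.4 kHz.
19.4 kHz > fs/2 = 11.625 kHz, folds to fs − 19.4 kHz = 3.85 kHz.
50.35 kHz mod fs = 3.85 kHz.
3.85 kHz ≤ fs/2 = 11.625 kHz, appears at 3.85 kHz.
46.65 kHz mod fs = 0.15 kHz.
0.15 kHz ≤ fs/2 = 11.625 kHz, appears at 0.15 kHz.
83.15 kHz mod fs = 13.4 kHz.
13.4 kHz > fs/2 = 11.625 kHz, folds to fs − 13.4 kHz = 9.85 kHz.
50.35 kHz and 65.9 kHz both map to 3.85 kHz.

50.35 kHz, 65.9 kHz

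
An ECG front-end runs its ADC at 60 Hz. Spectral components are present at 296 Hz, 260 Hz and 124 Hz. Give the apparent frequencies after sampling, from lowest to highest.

4 Hz, 20 Hz

fs/2 = 30 Hz.
296 Hz mod fs = 56 Hz.
56 Hz > fs/2 = 30 Hz, folds to fs − 56 Hz = 4 Hz.
260 Hz mod fs = 20 Hz.
20 Hz ≤ fs/2 = 30 Hz, appears at 20 Hz.
124 Hz mod fs = 4 Hz.
4 Hz ≤ fs/2 = 30 Hz, appears at 4 Hz.
Distinct values: {4 Hz, 20 Hz}.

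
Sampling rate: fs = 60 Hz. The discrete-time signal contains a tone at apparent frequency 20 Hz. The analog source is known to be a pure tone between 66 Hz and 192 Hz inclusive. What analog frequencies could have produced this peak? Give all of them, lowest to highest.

80 Hz, 100 Hz, 140 Hz, 160 Hz

Frequencies that alias to 20 Hz are k·fs ± 20 Hz for integer k ≥ 0.
k=0: 20 Hz.
k=1: 40 Hz, 80 Hz.
k=2: 100 Hz, 140 Hz.
k=3: 160 Hz, 200 Hz.
k=4: 220 Hz, 260 Hz.
Within [66 Hz, 192 Hz]: 80 Hz, 100 Hz, 140 Hz, 160 Hz.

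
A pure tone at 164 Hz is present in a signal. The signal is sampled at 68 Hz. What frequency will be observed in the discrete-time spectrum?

164 Hz mod fs = 28 Hz.
28 Hz ≤ fs/2 = 34 Hz, appears at 28 Hz.

28 Hz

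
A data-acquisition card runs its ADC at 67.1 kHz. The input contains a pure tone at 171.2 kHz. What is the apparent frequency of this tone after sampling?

30.1 kHz

171.2 kHz mod fs = 37 kHz.
37 kHz > fs/2 = 33.55 kHz, folds to fs − 37 kHz = 30.1 kHz.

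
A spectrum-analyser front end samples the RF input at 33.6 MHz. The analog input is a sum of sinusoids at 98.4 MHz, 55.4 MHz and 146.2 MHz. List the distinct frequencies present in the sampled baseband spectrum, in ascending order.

2.4 MHz, 11.8 MHz

fs/2 = 16.8 MHz.
98.4 MHz mod fs = 31.2 MHz.
31.2 MHz > fs/2 = 16.8 MHz, folds to fs − 31.2 MHz = 2.4 MHz.
55.4 MHz mod fs = 21.8 MHz.
21.8 MHz > fs/2 = 16.8 MHz, folds to fs − 21.8 MHz = 11.8 MHz.
146.2 MHz mod fs = 11.8 MHz.
11.8 MHz ≤ fs/2 = 16.8 MHz, appears at 11.8 MHz.
Distinct values: {2.4 MHz, 11.8 MHz}.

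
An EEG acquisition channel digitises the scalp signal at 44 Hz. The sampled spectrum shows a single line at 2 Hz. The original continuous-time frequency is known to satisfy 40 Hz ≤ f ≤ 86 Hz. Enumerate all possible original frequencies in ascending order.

42 Hz, 46 Hz, 86 Hz

Frequencies that alias to 2 Hz are k·fs ± 2 Hz for integer k ≥ 0.
k=0: 2 Hz.
k=1: 42 Hz, 46 Hz.
k=2: 86 Hz, 90 Hz.
k=3: 130 Hz, 134 Hz.
Within [40 Hz, 86 Hz]: 42 Hz, 46 Hz, 86 Hz.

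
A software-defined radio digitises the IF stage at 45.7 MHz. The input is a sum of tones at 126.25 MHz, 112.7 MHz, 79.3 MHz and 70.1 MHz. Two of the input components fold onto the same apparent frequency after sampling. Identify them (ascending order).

70.1 MHz, 112.7 MHz

fs/2 = 22.85 MHz.
126.25 MHz mod fs = 34.85 MHz.
34.85 MHz > fs/2 = 22.85 MHz, folds to fs − 34.85 MHz = 10.85 MHz.
112.7 MHz mod fs = 21.3 MHz.
21.3 MHz ≤ fs/2 = 22.85 MHz, appears at 21.3 MHz.
79.3 MHz mod fs = 33.6 MHz.
33.6 MHz > fs/2 = 22.85 MHz, folds to fs − 33.6 MHz = 12.1 MHz.
70.1 MHz mod fs = 24.4 MHz.
24.4 MHz > fs/2 = 22.85 MHz, folds to fs − 24.4 MHz = 21.3 MHz.
70.1 MHz and 112.7 MHz both map to 21.3 MHz.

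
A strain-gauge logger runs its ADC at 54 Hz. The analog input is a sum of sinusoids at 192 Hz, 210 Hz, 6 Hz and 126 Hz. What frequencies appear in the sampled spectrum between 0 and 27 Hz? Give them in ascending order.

fs/2 = 27 Hz.
192 Hz mod fs = 30 Hz.
30 Hz > fs/2 = 27 Hz, folds to fs − 30 Hz = 24 Hz.
210 Hz mod fs = 48 Hz.
48 Hz > fs/2 = 27 Hz, folds to fs − 48 Hz = 6 Hz.
6 Hz ≤ fs/2 = 27 Hz, passes unchanged.
126 Hz mod fs = 18 Hz.
18 Hz ≤ fs/2 = 27 Hz, appears at 18 Hz.
Distinct values: {6 Hz, 18 Hz, 24 Hz}.

6 Hz, 18 Hz, 24 Hz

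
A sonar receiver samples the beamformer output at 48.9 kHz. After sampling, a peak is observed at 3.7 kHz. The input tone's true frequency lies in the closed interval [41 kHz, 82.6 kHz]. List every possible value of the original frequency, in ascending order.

Frequencies that alias to 3.7 kHz are k·fs ± 3.7 kHz for integer k ≥ 0.
k=0: 3.7 kHz.
k=1: 45.2 kHz, 52.6 kHz.
k=2: 94.1 kHz, 101.5 kHz.
Within [41 kHz, 82.6 kHz]: 45.2 kHz, 52.6 kHz.

45.2 kHz, 52.6 kHz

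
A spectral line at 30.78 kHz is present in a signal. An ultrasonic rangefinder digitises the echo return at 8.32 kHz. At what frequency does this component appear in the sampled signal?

30.78 kHz mod fs = 5.82 kHz.
5.82 kHz > fs/2 = 4.16 kHz, folds to fs − 5.82 kHz = 2.5 kHz.

2.5 kHz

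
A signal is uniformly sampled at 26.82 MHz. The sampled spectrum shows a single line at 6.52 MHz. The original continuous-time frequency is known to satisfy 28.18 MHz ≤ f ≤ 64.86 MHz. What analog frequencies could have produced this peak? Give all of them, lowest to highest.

Frequencies that alias to 6.52 MHz are k·fs ± 6.52 MHz for integer k ≥ 0.
k=0: 6.52 MHz.
k=1: 20.3 MHz, 33.34 MHz.
k=2: 47.12 MHz, 60.16 MHz.
k=3: 73.94 MHz, 86.98 MHz.
Within [28.18 MHz, 64.86 MHz]: 33.34 MHz, 47.12 MHz, 60.16 MHz.

33.34 MHz, 47.12 MHz, 60.16 MHz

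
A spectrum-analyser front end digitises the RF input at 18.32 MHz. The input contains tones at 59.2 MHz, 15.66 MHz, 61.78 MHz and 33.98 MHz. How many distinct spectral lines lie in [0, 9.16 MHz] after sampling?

3

fs/2 = 9.16 MHz.
59.2 MHz mod fs = 4.24 MHz.
4.24 MHz ≤ fs/2 = 9.16 MHz, appears at 4.24 MHz.
15.66 MHz > fs/2 = 9.16 MHz, folds to fs − 15.66 MHz = 2.66 MHz.
61.78 MHz mod fs = 6.82 MHz.
6.82 MHz ≤ fs/2 = 9.16 MHz, appears at 6.82 MHz.
33.98 MHz mod fs = 15.66 MHz.
15.66 MHz > fs/2 = 9.16 MHz, folds to fs − 15.66 MHz = 2.66 MHz.
Distinct values: {2.66 MHz, 4.24 MHz, 6.82 MHz} → 3.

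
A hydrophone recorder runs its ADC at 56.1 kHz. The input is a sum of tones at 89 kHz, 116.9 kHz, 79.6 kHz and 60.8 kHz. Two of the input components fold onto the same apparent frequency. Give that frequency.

fs/2 = 28.05 kHz.
89 kHz mod fs = 32.9 kHz.
32.9 kHz > fs/2 = 28.05 kHz, folds to fs − 32.9 kHz = 23.2 kHz.
116.9 kHz mod fs = 4.7 kHz.
4.7 kHz ≤ fs/2 = 28.05 kHz, appears at 4.7 kHz.
79.6 kHz mod fs = 23.5 kHz.
23.5 kHz ≤ fs/2 = 28.05 kHz, appears at 23.5 kHz.
60.8 kHz mod fs = 4.7 kHz.
4.7 kHz ≤ fs/2 = 28.05 kHz, appears at 4.7 kHz.
60.8 kHz and 116.9 kHz both map to 4.7 kHz.

4.7 kHz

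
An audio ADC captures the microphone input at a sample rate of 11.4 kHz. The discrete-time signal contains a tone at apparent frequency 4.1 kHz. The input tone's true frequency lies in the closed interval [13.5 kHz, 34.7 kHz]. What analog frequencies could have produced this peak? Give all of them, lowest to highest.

Frequencies that alias to 4.1 kHz are k·fs ± 4.1 kHz for integer k ≥ 0.
k=0: 4.1 kHz.
k=1: 7.3 kHz, 15.5 kHz.
k=2: 18.7 kHz, 26.9 kHz.
k=3: 30.1 kHz, 38.3 kHz.
k=4: 41.5 kHz, 49.7 kHz.
Within [13.5 kHz, 34.7 kHz]: 15.5 kHz, 18.7 kHz, 26.9 kHz, 30.1 kHz.

15.5 kHz, 18.7 kHz, 26.9 kHz, 30.1 kHz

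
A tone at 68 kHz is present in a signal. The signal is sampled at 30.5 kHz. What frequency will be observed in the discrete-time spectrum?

68 kHz mod fs = 7 kHz.
7 kHz ≤ fs/2 = 15.25 kHz, appears at 7 kHz.

7 kHz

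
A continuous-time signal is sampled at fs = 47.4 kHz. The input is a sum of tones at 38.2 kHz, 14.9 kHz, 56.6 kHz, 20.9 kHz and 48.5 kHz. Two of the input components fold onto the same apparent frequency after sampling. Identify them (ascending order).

38.2 kHz, 56.6 kHz

fs/2 = 23.7 kHz.
38.2 kHz > fs/2 = 23.7 kHz, folds to fs − 38.2 kHz = 9.2 kHz.
14.9 kHz ≤ fs/2 = 23.7 kHz, passes unchanged.
56.6 kHz mod fs = 9.2 kHz.
9.2 kHz ≤ fs/2 = 23.7 kHz, appears at 9.2 kHz.
20.9 kHz ≤ fs/2 = 23.7 kHz, passes unchanged.
48.5 kHz mod fs = 1.1 kHz.
1.1 kHz ≤ fs/2 = 23.7 kHz, appears at 1.1 kHz.
38.2 kHz and 56.6 kHz both map to 9.2 kHz.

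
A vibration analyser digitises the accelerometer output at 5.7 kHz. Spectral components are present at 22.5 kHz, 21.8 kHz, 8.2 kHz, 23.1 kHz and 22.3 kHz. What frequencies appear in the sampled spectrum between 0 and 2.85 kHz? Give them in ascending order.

0.3 kHz, 0.5 kHz, 1 kHz, 2.5 kHz

fs/2 = 2.85 kHz.
22.5 kHz mod fs = 5.4 kHz.
5.4 kHz > fs/2 = 2.85 kHz, folds to fs − 5.4 kHz = 0.3 kHz.
21.8 kHz mod fs = 4.7 kHz.
4.7 kHz > fs/2 = 2.85 kHz, folds to fs − 4.7 kHz = 1 kHz.
8.2 kHz mod fs = 2.5 kHz.
2.5 kHz ≤ fs/2 = 2.85 kHz, appears at 2.5 kHz.
23.1 kHz mod fs = 0.3 kHz.
0.3 kHz ≤ fs/2 = 2.85 kHz, appears at 0.3 kHz.
22.3 kHz mod fs = 5.2 kHz.
5.2 kHz > fs/2 = 2.85 kHz, folds to fs − 5.2 kHz = 0.5 kHz.
Distinct values: {0.3 kHz, 0.5 kHz, 1 kHz, 2.5 kHz}.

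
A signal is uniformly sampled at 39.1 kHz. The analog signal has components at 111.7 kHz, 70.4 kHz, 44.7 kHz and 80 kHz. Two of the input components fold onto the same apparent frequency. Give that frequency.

fs/2 = 19.55 kHz.
111.7 kHz mod fs = 33.5 kHz.
33.5 kHz > fs/2 = 19.55 kHz, folds to fs − 33.5 kHz = 5.6 kHz.
70.4 kHz mod fs = 31.3 kHz.
31.3 kHz > fs/2 = 19.55 kHz, folds to fs − 31.3 kHz = 7.8 kHz.
44.7 kHz mod fs = 5.6 kHz.
5.6 kHz ≤ fs/2 = 19.55 kHz, appears at 5.6 kHz.
80 kHz mod fs = 1.8 kHz.
1.8 kHz ≤ fs/2 = 19.55 kHz, appears at 1.8 kHz.
44.7 kHz and 111.7 kHz both map to 5.6 kHz.

5.6 kHz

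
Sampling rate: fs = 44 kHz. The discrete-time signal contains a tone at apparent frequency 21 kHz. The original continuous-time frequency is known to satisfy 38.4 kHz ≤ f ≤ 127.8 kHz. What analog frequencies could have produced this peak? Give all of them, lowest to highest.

65 kHz, 67 kHz, 109 kHz, 111 kHz

Frequencies that alias to 21 kHz are k·fs ± 21 kHz for integer k ≥ 0.
k=0: 21 kHz.
k=1: 23 kHz, 65 kHz.
k=2: 67 kHz, 109 kHz.
k=3: 111 kHz, 153 kHz.
k=4: 155 kHz, 197 kHz.
Within [38.4 kHz, 127.8 kHz]: 65 kHz, 67 kHz, 109 kHz, 111 kHz.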